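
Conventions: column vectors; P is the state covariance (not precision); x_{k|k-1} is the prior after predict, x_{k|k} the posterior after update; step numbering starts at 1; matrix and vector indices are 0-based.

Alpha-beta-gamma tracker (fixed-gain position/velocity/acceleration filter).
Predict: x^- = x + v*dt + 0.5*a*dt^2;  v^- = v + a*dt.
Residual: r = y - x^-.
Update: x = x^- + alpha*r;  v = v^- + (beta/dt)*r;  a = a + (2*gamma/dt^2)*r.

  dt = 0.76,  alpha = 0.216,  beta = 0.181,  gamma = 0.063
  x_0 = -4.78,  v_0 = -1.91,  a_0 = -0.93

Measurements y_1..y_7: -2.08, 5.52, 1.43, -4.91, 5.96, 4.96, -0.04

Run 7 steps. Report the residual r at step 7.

step 1: x_pred=-6.5002  r=4.4202  x^+=-5.5454  v^+=-1.5641  a^+=0.0342
step 2: x_pred=-6.7243  r=12.2443  x^+=-4.0795  v^+=1.3780  a^+=2.7052
step 3: x_pred=-2.2509  r=3.6809  x^+=-1.4559  v^+=4.3106  a^+=3.5082
step 4: x_pred=2.8334  r=-7.7434  x^+=1.1608  v^+=5.1327  a^+=1.8191
step 5: x_pred=5.5870  r=0.3730  x^+=5.6676  v^+=6.6040  a^+=1.9004
step 6: x_pred=11.2355  r=-6.2755  x^+=9.8800  v^+=6.5538  a^+=0.5315
step 7: x_pred=15.0143  r=-15.0543  x^+=11.7626  v^+=3.3724  a^+=-2.7526

resid = -15.0543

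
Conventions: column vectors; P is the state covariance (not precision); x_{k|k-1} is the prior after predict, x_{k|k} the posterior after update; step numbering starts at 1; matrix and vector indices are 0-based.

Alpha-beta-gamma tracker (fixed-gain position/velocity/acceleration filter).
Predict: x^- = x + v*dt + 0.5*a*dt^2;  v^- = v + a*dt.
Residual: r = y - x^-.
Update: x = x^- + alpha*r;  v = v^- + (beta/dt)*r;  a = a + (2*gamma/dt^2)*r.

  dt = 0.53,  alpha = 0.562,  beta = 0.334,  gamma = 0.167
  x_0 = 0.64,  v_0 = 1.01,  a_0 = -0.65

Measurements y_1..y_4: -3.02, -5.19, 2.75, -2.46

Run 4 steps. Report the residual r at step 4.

resid = 0.7859

step 1: x_pred=1.0840  r=-4.1040  x^+=-1.2224  v^+=-1.9208  a^+=-5.5298
step 2: x_pred=-3.0171  r=-2.1729  x^+=-4.2383  v^+=-6.2209  a^+=-8.1134
step 3: x_pred=-8.6749  r=11.4249  x^+=-2.2541  v^+=-3.3212  a^+=5.4712
step 4: x_pred=-3.2459  r=0.7859  x^+=-2.8042  v^+=0.0738  a^+=6.4057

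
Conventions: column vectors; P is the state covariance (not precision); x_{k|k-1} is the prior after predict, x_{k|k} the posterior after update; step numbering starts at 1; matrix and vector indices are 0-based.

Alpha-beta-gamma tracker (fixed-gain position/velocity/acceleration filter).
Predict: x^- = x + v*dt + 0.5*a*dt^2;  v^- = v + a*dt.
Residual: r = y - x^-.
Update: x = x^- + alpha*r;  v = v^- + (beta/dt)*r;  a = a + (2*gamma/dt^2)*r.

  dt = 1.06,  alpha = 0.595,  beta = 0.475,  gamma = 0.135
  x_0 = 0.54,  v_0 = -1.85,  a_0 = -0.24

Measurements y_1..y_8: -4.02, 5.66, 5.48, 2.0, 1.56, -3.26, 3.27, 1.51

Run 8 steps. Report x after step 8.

step 1: x_pred=-1.5558  r=-2.4642  x^+=-3.0220  v^+=-3.2086  a^+=-0.8321
step 2: x_pred=-6.8907  r=12.5507  x^+=0.5770  v^+=1.5334  a^+=2.1838
step 3: x_pred=3.4293  r=2.0507  x^+=4.6494  v^+=4.7672  a^+=2.6766
step 4: x_pred=11.2064  r=-9.2064  x^+=5.7286  v^+=3.4789  a^+=0.4643
step 5: x_pred=9.6770  r=-8.1170  x^+=4.8474  v^+=0.3337  a^+=-1.4862
step 6: x_pred=4.3661  r=-7.6261  x^+=-0.1714  v^+=-4.6591  a^+=-3.3188
step 7: x_pred=-6.9745  r=10.2445  x^+=-0.8790  v^+=-3.5863  a^+=-0.8570
step 8: x_pred=-5.1620  r=6.6720  x^+=-1.1921  v^+=-1.5049  a^+=0.7463

x_post = -1.1921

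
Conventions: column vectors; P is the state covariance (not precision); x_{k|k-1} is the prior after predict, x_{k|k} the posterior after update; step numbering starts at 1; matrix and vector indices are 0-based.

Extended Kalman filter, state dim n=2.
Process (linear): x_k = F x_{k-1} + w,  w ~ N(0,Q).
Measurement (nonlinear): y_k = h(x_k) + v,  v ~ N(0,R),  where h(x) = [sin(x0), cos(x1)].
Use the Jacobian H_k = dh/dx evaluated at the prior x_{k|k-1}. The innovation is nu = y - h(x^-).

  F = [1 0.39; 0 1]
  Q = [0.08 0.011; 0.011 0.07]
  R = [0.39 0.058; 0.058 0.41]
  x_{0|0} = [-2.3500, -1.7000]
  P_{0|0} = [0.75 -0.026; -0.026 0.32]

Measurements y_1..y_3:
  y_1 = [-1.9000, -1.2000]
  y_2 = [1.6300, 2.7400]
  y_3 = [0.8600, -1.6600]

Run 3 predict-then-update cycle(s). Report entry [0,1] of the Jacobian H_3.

H_jac[0,1] = 0.0000

step 1: x^-=[-3.0130, -1.7000]  P^-=[0.8584 0.1098; 0.1098 0.3900]  H_jac=[-0.9917 0.0000; 0.0000 0.9917]  S=[1.2343 -0.0500; -0.0500 0.7935]  K=[-0.6859 0.0940; -0.0687 0.4831]  nu=[-1.7718, -1.0712]  x^+=[-1.8984, -2.0958]  P^+=[0.2642 -0.0012; -0.0012 0.1957]
step 2: x^-=[-2.7158, -2.0958]  P^-=[0.3730 0.0861; 0.0861 0.2657]  H_jac=[-0.9107 0.0000; 0.0000 0.8653]  S=[0.6994 -0.0098; -0.0098 0.6090]  K=[-0.4841 0.1145; -0.1068 0.3758]  nu=[2.0431, 3.2412]  x^+=[-3.3338, -1.0958]  P^+=[0.2000 0.0218; 0.0218 0.1709]
step 3: x^-=[-3.7611, -1.0958]  P^-=[0.3230 0.0995; 0.0995 0.2409]  H_jac=[-0.8141 0.0000; 0.0000 0.8893]  S=[0.6041 -0.0140; -0.0140 0.6005]  K=[-0.4322 0.1372; -0.1258 0.3538]  nu=[0.2793, -2.1173]  x^+=[-4.1724, -1.8801]  P^+=[0.1972 0.0351; 0.0351 0.1549]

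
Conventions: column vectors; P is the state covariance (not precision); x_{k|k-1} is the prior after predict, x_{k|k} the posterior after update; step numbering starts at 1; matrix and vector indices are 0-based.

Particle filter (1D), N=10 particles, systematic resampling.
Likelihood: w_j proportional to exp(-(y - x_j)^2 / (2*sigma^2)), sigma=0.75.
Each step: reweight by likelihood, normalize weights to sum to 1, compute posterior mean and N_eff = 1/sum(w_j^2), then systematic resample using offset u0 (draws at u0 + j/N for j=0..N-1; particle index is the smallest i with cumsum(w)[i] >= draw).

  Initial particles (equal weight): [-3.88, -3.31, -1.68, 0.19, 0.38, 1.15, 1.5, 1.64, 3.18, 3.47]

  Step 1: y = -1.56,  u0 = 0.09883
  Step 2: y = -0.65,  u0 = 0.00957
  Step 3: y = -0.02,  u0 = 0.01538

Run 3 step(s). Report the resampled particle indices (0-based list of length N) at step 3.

resampled_idx = [0, 1, 2, 3, 4, 5, 6, 7, 8, 9]

step 1: w=[0.0072, 0.0565, 0.8481, 0.0565, 0.0303, 0.0013, 0.0002, 0.0001, 0.0000, 0.0000]  mean=-1.6153  Neff=1.3764  idx=[2, 2, 2, 2, 2, 2, 2, 2, 2, 5]
step 2: w=[0.1094, 0.1094, 0.1094, 0.1094, 0.1094, 0.1094, 0.1094, 0.1094, 0.1094, 0.0158]  mean=-1.6354  Neff=9.2692  idx=[0, 1, 1, 2, 3, 4, 5, 6, 7, 8]
step 3: w=[0.1000, 0.1000, 0.1000, 0.1000, 0.1000, 0.1000, 0.1000, 0.1000, 0.1000, 0.1000]  mean=-1.6800  Neff=10.0000  idx=[0, 1, 2, 3, 4, 5, 6, 7, 8, 9]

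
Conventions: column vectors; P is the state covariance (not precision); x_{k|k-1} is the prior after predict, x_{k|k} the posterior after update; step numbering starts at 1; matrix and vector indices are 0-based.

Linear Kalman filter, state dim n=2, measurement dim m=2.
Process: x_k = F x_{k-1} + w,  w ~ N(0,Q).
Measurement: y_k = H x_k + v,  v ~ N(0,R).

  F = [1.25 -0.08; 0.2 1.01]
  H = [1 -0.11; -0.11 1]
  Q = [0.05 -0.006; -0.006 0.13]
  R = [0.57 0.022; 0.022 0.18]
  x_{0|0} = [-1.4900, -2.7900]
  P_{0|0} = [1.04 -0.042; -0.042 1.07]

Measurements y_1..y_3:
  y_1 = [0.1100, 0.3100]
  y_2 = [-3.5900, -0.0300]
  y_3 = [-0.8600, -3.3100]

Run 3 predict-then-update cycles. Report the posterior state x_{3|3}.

x_post = [-2.1926, -2.4153]

step 1: x^-=[-1.6393, -3.1159]  P^-=[1.6902 0.1152; 0.1152 1.2461]  S=[2.2500 -0.1844; -0.1844 1.4212]  K=[0.7495 0.0475; 0.0621 0.8759]  nu=[1.4066, 3.2456]  x^+=[-0.4310, -0.1857]  P^+=[0.4363 0.0730; 0.0730 0.1671]
step 2: x^-=[-0.5239, -0.2738]  P^-=[0.7182 0.1806; 0.1806 0.3474]  S=[1.2526 0.0876; 0.0876 0.4963]  K=[0.5499 0.1077; 0.0684 0.6478]  nu=[-3.0962, 0.1861]  x^+=[-2.2066, -0.3649]  P^+=[0.3232 0.0670; 0.0670 0.1255]
step 3: x^-=[-2.7290, -0.8099]  P^-=[0.5424 0.1482; 0.1482 0.2980]  S=[1.0834 0.0796; 0.0796 0.4520]  K=[0.4774 0.1119; 0.0616 0.6125]  nu=[1.7799, -2.8003]  x^+=[-2.1926, -2.4153]  P^+=[0.2813 0.0616; 0.0616 0.1184]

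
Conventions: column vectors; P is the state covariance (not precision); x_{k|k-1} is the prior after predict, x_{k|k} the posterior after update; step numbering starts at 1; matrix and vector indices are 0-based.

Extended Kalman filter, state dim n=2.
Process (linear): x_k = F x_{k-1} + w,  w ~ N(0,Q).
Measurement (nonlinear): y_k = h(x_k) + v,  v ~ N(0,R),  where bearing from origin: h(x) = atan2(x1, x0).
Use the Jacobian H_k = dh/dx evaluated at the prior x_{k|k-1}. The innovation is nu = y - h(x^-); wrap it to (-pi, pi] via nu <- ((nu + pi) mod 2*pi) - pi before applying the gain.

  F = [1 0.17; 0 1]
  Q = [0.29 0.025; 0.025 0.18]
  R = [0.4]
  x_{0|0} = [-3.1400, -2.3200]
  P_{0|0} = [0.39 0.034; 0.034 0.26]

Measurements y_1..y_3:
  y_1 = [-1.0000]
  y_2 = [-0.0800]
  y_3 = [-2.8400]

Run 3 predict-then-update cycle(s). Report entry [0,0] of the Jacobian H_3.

H_jac[0,0] = 0.1323

step 1: x^-=[-3.5344, -2.3200]  P^-=[0.6991 0.1032; 0.1032 0.4400]  H_jac=[0.1298 -0.1977]  S=[0.4237]  K=[0.1660; -0.1737]  nu=[1.5607]  x^+=[-3.2753, -2.5912]  P^+=[0.6874 0.1154; 0.1154 0.4272]
step 2: x^-=[-3.7158, -2.5912]  P^-=[1.0290 0.2130; 0.2130 0.6072]  H_jac=[0.1263 -0.1811]  S=[0.4266]  K=[0.2141; -0.1947]  nu=[2.4527]  x^+=[-3.1906, -3.0687]  P^+=[1.0094 0.2308; 0.2308 0.5910]
step 3: x^-=[-3.7123, -3.0687]  P^-=[1.3950 0.3563; 0.3563 0.7710]  H_jac=[0.1323 -0.1600]  S=[0.4291]  K=[0.2972; -0.1777]  nu=[-0.3892]  x^+=[-3.8279, -2.9995]  P^+=[1.3571 0.3790; 0.3790 0.7575]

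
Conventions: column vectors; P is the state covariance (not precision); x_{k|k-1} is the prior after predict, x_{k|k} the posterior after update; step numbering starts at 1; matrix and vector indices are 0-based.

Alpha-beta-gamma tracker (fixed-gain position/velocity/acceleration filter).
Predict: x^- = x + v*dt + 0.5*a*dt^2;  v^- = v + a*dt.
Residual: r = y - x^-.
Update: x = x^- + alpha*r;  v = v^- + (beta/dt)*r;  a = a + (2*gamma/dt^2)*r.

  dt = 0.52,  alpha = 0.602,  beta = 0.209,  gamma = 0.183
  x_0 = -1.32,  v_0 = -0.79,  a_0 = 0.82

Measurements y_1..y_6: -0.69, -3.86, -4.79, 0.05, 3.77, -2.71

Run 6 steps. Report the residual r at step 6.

step 1: x_pred=-1.6199  r=0.9299  x^+=-1.0601  v^+=0.0102  a^+=2.0787
step 2: x_pred=-0.7738  r=-3.0862  x^+=-2.6317  v^+=-0.1493  a^+=-2.0986
step 3: x_pred=-2.9931  r=-1.7969  x^+=-4.0748  v^+=-1.9628  a^+=-4.5309
step 4: x_pred=-5.7081  r=5.7581  x^+=-2.2417  v^+=-2.0046  a^+=3.2630
step 5: x_pred=-2.8429  r=6.6129  x^+=1.1380  v^+=2.3501  a^+=12.2139
step 6: x_pred=4.0114  r=-6.7214  x^+=-0.0349  v^+=5.9998  a^+=3.1162

resid = -6.7214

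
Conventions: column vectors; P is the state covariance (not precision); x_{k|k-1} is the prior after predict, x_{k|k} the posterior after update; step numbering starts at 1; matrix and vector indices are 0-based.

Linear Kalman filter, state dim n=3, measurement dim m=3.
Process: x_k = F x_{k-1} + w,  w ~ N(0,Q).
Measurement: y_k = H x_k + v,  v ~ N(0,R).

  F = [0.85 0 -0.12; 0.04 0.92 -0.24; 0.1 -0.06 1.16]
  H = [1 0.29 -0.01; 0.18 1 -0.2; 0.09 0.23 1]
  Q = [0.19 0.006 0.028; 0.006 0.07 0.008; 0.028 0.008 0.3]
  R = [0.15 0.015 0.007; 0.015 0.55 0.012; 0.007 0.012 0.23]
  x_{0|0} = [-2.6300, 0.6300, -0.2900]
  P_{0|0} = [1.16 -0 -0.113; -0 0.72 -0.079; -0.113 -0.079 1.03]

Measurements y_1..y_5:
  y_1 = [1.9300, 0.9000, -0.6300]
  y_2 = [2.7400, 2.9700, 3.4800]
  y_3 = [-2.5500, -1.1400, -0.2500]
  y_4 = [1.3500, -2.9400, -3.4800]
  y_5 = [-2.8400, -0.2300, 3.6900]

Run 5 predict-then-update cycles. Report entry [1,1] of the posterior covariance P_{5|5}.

P_post[1,1] = 0.1569

step 1: x^-=[-2.2007, 0.5440, -0.6372]  P^-=[1.0660 0.1074 -0.1274; 0.1074 0.7776 -0.4018; -0.1274 -0.4018 1.6849]  S=[1.3487 0.6018 -0.0774; 0.6018 1.6382 -0.5187; -0.0774 -0.5187 1.7614]  K=[0.8684 -0.1212 -0.0014; 0.0090 0.5449 0.0398; -0.0677 -0.1730 0.8437]  nu=[3.9666, 0.6247, 0.0801]  x^+=[1.1681, 0.9232, -0.9463]  P^+=[0.1515 -0.0791 0.0089; -0.0791 0.3051 -0.0473; 0.0089 -0.0473 0.2016]
step 2: x^-=[1.1064, 1.1232, -1.0363]  P^-=[0.3005 -0.0416 0.0252; -0.0416 0.3550 -0.1224; 0.0252 -0.1224 0.5835]  S=[0.4565 0.1327 0.0312; 0.1327 0.9702 -0.1363; 0.0312 -0.1363 0.7812]  K=[0.6535 -0.0796 0.0146; 0.0258 0.3810 0.0085; -0.0422 -0.1389 0.6912]  nu=[1.2975, 1.4404, 4.1584]  x^+=[1.9005, 1.7408, 1.5832]  P^+=[0.1122 -0.0522 0.0089; -0.0522 0.2120 -0.0373; 0.0089 -0.0373 0.1648]
step 3: x^-=[1.4254, 1.2976, 1.9221]  P^-=[0.2716 -0.0240 0.0257; -0.0240 0.2716 -0.0940; 0.0257 -0.0940 0.5315]  S=[0.4306 0.1197 0.0367; 0.1197 0.8788 -0.1161; 0.0367 -0.1161 0.7385]  K=[0.6292 -0.0606 0.0196; 0.0401 0.3204 0.0028; -0.0380 -0.1283 0.6753]  nu=[-4.3325, -2.3098, -2.5988]  x^+=[-1.2113, 0.3768, 0.6278]  P^+=[0.1056 -0.0410 0.0081; -0.0410 0.1778 -0.0324; 0.0081 -0.0324 0.1602]
step 4: x^-=[-1.1049, 0.1475, 0.5845]  P^-=[0.2669 -0.0160 0.0244; -0.0160 0.2410 -0.0846; 0.0244 -0.0846 0.5242]  S=[0.4280 0.1180 0.0378; 0.1180 0.8469 -0.1119; 0.0378 -0.1119 0.7340]  K=[0.6249 -0.0522 0.0208; 0.0466 0.2948 0.0009; -0.0378 -0.1242 0.6737]  nu=[2.4180, -2.7717, -3.9990]  x^+=[0.4674, -0.5604, -1.8570]  P^+=[0.1037 -0.0363 0.0075; -0.0363 0.1633 -0.0302; 0.0075 -0.0302 0.1595]
step 5: x^-=[0.6201, -0.0512, -2.0738]  P^-=[0.2657 -0.0125 0.0236; -0.0125 0.2281 -0.0808; 0.0236 -0.0808 0.5226]  S=[0.4277 0.1176 0.0380; 0.1176 0.8338 -0.1106; 0.0380 -0.1106 0.7334]  K=[0.6236 -0.0484 0.0212; 0.0495 0.2833 0.0000; -0.0381 -0.1224 0.6737]  nu=[-3.4660, -0.7052, 5.7198]  x^+=[-1.3859, -0.4223, 1.9977]  P^+=[0.1029 -0.0341 0.0072; -0.0341 0.1569 -0.0293; 0.0072 -0.0293 0.1593]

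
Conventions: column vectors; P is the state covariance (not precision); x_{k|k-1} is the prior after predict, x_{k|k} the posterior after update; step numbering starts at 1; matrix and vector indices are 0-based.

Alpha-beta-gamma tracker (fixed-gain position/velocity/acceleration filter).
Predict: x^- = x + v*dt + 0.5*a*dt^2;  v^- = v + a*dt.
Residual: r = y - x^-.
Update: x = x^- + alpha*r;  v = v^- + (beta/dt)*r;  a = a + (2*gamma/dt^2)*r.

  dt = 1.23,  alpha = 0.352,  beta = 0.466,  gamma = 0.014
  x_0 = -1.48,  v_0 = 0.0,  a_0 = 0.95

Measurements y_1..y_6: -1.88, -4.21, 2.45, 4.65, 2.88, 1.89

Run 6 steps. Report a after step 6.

a_post = 0.6300

step 1: x_pred=-0.7614  r=-1.1186  x^+=-1.1551  v^+=0.7447  a^+=0.9293
step 2: x_pred=0.4638  r=-4.6738  x^+=-1.1814  v^+=0.1170  a^+=0.8428
step 3: x_pred=-0.3999  r=2.8499  x^+=0.6032  v^+=2.2334  a^+=0.8955
step 4: x_pred=4.0277  r=0.6223  x^+=4.2468  v^+=3.5706  a^+=0.9071
step 5: x_pred=9.3248  r=-6.4448  x^+=7.0562  v^+=2.2446  a^+=0.7878
step 6: x_pred=10.4130  r=-8.5230  x^+=7.4129  v^+=-0.0155  a^+=0.6300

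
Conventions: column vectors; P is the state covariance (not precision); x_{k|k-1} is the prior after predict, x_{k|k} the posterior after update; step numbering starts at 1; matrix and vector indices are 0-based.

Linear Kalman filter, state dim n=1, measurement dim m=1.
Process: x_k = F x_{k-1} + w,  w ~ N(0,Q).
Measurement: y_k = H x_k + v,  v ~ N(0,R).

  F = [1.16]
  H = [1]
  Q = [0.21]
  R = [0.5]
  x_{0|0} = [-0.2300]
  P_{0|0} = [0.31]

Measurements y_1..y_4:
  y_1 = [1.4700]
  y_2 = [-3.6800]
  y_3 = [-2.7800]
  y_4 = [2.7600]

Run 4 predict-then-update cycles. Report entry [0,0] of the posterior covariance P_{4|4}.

step 1: x^-=[-0.2668]  P^-=[0.6271]  S=[1.1271]  K=[0.5564]  nu=[1.7368]  x^+=[0.6996]  P^+=[0.2782]
step 2: x^-=[0.8115]  P^-=[0.5843]  S=[1.0843]  K=[0.5389]  nu=[-4.4915]  x^+=[-1.6089]  P^+=[0.2694]
step 3: x^-=[-1.8664]  P^-=[0.5726]  S=[1.0726]  K=[0.5338]  nu=[-0.9136]  x^+=[-2.3541]  P^+=[0.2669]
step 4: x^-=[-2.7307]  P^-=[0.5692]  S=[1.0692]  K=[0.5323]  nu=[5.4907]  x^+=[0.1922]  P^+=[0.2662]

P_post[0,0] = 0.2662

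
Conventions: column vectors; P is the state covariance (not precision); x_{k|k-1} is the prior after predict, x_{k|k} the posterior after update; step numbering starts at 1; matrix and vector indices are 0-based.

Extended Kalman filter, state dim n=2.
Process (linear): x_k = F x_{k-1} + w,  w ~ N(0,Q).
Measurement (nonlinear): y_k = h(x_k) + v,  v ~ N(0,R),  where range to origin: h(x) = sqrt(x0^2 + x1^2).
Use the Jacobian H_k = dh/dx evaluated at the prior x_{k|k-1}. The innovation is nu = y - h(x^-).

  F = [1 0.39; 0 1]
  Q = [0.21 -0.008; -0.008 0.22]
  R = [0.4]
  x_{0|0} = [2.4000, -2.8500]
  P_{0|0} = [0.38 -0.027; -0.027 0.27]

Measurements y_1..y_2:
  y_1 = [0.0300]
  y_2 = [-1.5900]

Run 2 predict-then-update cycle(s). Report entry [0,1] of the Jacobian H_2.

step 1: x^-=[1.2885, -2.8500]  P^-=[0.6100 0.0703; 0.0703 0.4900]  H_jac=[0.4120 -0.9112]  S=[0.8576]  K=[0.2183; -0.4869]  nu=[-3.0977]  x^+=[0.6122, -1.3418]  P^+=[0.5691 0.1615; 0.1615 0.2867]
step 2: x^-=[0.0888, -1.3418]  P^-=[0.9487 0.2653; 0.2653 0.5067]  H_jac=[0.0661 -0.9978]  S=[0.8737]  K=[-0.2312; -0.5587]  nu=[-2.9348]  x^+=[0.7675, 0.2977]  P^+=[0.9020 0.1524; 0.1524 0.2340]

H_jac[0,1] = -0.9978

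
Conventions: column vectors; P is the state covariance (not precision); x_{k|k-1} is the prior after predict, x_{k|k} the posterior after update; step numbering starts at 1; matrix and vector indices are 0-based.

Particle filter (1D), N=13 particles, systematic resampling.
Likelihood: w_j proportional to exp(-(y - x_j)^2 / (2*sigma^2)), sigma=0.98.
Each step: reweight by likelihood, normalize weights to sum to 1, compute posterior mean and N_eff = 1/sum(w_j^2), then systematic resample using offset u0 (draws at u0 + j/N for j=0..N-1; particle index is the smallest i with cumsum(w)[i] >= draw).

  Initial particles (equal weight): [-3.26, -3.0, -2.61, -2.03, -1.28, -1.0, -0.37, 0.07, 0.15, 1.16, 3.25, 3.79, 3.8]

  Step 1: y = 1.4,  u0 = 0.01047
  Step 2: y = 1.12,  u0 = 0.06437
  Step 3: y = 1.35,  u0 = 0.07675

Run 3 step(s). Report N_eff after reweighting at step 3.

N_eff = 11.7228

step 1: w=[0.0000, 0.0000, 0.0001, 0.0009, 0.0101, 0.0212, 0.0832, 0.1692, 0.1884, 0.4124, 0.0715, 0.0217, 0.0212]  mean=0.8467  Neff=4.0366  idx=[4, 6, 7, 7, 8, 8, 8, 9, 9, 9, 9, 9, 10]
step 2: w=[0.0059, 0.0374, 0.0669, 0.0669, 0.0728, 0.0728, 0.0728, 0.1187, 0.1187, 0.1187, 0.1187, 0.1187, 0.0112]  mean=0.7454  Neff=10.3289  idx=[2, 3, 4, 5, 6, 7, 8, 8, 9, 10, 10, 11, 11]
step 3: w=[0.0421, 0.0421, 0.0467, 0.0467, 0.0467, 0.0970, 0.0970, 0.0970, 0.0970, 0.0970, 0.0970, 0.0970, 0.0970]  mean=0.9267  Neff=11.7228  idx=[1, 3, 5, 5, 6, 7, 8, 9, 9, 10, 11, 12, 12]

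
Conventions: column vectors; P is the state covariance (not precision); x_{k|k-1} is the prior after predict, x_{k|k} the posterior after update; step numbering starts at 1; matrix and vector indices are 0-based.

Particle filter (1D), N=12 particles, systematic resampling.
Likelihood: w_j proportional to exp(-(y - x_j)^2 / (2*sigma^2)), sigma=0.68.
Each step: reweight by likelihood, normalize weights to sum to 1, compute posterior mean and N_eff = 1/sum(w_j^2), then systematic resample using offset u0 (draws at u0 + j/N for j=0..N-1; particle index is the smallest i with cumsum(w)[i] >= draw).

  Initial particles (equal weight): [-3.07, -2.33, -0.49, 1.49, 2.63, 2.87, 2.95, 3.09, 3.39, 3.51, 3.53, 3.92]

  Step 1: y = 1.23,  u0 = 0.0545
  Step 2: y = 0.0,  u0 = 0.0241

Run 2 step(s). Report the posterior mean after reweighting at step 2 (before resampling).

post_mean = 1.4916

step 1: w=[0.0000, 0.0000, 0.0334, 0.7599, 0.0982, 0.0446, 0.0334, 0.0194, 0.0053, 0.0030, 0.0027, 0.0003]  mean=1.6994  Neff=1.6902  idx=[3, 3, 3, 3, 3, 3, 3, 3, 3, 4, 4, 7]
step 2: w=[0.1110, 0.1110, 0.1110, 0.1110, 0.1110, 0.1110, 0.1110, 0.1110, 0.1110, 0.0007, 0.0007, 0.0000]  mean=1.4916  Neff=9.0256  idx=[0, 0, 1, 2, 3, 3, 4, 5, 6, 6, 7, 8]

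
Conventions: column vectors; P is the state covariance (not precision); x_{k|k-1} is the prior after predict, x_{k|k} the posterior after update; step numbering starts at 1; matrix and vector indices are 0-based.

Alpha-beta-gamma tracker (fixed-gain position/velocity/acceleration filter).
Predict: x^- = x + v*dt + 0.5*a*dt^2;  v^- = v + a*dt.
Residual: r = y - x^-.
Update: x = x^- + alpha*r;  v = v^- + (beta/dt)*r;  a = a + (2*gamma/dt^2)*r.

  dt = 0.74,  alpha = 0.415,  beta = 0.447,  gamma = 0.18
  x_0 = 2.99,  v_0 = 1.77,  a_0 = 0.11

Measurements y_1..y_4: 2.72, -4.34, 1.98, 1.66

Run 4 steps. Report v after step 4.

v_post = -2.0157

step 1: x_pred=4.3299  r=-1.6099  x^+=3.6618  v^+=0.8789  a^+=-0.9484
step 2: x_pred=4.0525  r=-8.3925  x^+=0.5696  v^+=-4.8924  a^+=-6.4658
step 3: x_pred=-4.8211  r=6.8011  x^+=-1.9986  v^+=-5.5689  a^+=-1.9946
step 4: x_pred=-6.6657  r=8.3257  x^+=-3.2105  v^+=-2.0157  a^+=3.4788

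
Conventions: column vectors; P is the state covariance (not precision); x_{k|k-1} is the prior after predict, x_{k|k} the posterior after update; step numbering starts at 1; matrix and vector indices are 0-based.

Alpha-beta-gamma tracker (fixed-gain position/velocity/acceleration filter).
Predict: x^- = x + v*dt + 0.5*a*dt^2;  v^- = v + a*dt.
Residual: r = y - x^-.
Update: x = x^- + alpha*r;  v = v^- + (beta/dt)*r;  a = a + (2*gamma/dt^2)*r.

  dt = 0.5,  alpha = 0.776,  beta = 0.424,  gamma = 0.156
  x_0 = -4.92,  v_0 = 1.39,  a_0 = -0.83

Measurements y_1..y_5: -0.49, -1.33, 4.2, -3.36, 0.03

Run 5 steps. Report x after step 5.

x_post = -0.4737

step 1: x_pred=-4.3287  r=3.8387  x^+=-1.3499  v^+=4.2303  a^+=3.9608
step 2: x_pred=1.2603  r=-2.5903  x^+=-0.7498  v^+=4.0140  a^+=0.7280
step 3: x_pred=1.3483  r=2.8517  x^+=3.5612  v^+=6.7963  a^+=4.2870
step 4: x_pred=7.4952  r=-10.8552  x^+=-0.9284  v^+=-0.2654  a^+=-9.2603
step 5: x_pred=-2.2187  r=2.2487  x^+=-0.4737  v^+=-2.9887  a^+=-6.4540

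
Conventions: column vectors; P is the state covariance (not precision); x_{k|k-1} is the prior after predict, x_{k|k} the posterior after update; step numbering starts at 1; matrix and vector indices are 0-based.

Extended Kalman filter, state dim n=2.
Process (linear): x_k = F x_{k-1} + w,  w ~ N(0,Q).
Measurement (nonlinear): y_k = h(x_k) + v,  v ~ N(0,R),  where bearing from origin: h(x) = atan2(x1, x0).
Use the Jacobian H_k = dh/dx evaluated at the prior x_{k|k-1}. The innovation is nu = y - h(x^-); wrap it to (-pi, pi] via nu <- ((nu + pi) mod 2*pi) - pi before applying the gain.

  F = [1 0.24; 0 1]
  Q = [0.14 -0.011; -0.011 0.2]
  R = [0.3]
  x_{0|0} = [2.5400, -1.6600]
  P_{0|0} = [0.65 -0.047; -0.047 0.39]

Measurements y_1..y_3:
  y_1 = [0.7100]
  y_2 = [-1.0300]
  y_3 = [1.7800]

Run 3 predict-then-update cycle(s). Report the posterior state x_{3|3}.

step 1: x^-=[2.1416, -1.6600]  P^-=[0.7899 0.0356; 0.0356 0.5900]  H_jac=[0.2261 0.2917]  S=[0.3953]  K=[0.4781; 0.4557]  nu=[1.3694]  x^+=[2.7963, -1.0359]  P^+=[0.6996 -0.0505; -0.0505 0.5079]
step 2: x^-=[2.5477, -1.0359]  P^-=[0.8446 0.0604; 0.0604 0.7079]  H_jac=[0.1370 0.3368]  S=[0.4017]  K=[0.3385; 0.6141]  nu=[-0.6438]  x^+=[2.3297, -1.4313]  P^+=[0.7985 -0.0232; -0.0232 0.5564]
step 3: x^-=[1.9862, -1.4313]  P^-=[0.9595 0.0994; 0.0994 0.7564]  H_jac=[0.2388 0.3314]  S=[0.4535]  K=[0.5778; 0.6050]  nu=[2.4044]  x^+=[3.3756, 0.0235]  P^+=[0.8080 -0.0592; -0.0592 0.5904]

x_post = [3.3756, 0.0235]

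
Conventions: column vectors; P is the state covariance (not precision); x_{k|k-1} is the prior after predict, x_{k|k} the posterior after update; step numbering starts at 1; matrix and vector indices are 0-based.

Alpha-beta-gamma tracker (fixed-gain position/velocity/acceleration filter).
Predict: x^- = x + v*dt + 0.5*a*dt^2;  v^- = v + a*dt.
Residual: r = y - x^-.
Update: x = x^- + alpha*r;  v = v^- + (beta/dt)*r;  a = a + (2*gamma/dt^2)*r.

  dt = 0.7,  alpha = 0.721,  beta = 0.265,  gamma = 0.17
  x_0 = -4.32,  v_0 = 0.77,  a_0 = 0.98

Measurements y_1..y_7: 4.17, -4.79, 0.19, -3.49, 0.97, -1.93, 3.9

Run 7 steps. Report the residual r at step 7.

step 1: x_pred=-3.5409  r=7.7109  x^+=2.0187  v^+=4.3751  a^+=6.3304
step 2: x_pred=6.6322  r=-11.4222  x^+=-1.6032  v^+=4.4823  a^+=-1.5952
step 3: x_pred=1.1436  r=-0.9536  x^+=0.4561  v^+=3.0047  a^+=-2.2569
step 4: x_pred=2.0064  r=-5.4964  x^+=-1.9565  v^+=-0.6559  a^+=-6.0707
step 5: x_pred=-3.9030  r=4.8730  x^+=-0.3896  v^+=-3.0606  a^+=-2.6894
step 6: x_pred=-3.1909  r=1.2609  x^+=-2.2818  v^+=-4.4659  a^+=-1.8145
step 7: x_pred=-5.8525  r=9.7525  x^+=1.1791  v^+=-2.0441  a^+=4.9525

resid = 9.7525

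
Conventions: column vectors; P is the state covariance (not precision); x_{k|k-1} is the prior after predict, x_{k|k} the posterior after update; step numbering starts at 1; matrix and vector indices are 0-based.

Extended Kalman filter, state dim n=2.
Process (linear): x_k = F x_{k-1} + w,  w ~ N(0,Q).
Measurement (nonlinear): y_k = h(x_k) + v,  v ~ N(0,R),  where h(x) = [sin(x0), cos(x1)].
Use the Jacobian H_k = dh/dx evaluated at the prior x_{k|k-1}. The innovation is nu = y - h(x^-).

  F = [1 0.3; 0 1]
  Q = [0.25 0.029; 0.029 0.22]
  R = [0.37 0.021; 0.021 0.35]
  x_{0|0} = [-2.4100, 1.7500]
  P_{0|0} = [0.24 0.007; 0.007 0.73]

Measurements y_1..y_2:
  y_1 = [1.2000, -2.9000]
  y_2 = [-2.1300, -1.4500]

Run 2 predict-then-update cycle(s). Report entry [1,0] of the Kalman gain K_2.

step 1: x^-=[-1.8850, 1.7500]  P^-=[0.5599 0.2550; 0.2550 0.9500]  H_jac=[-0.3091 0.0000; 0.0000 -0.9840]  S=[0.4235 0.0985; 0.0985 1.2698]  K=[-0.3693 -0.1689; -0.0151 -0.7350]  nu=[2.1510, -2.7218]  x^+=[-2.2196, 3.7181]  P^+=[0.4536 0.0680; 0.0680 0.2618]
step 2: x^-=[-1.1042, 3.7181]  P^-=[0.7679 0.1755; 0.1755 0.4818]  H_jac=[0.4499 0.0000; 0.0000 0.5451]  S=[0.5254 0.0640; 0.0640 0.4931]  K=[0.6441 0.1103; 0.0867 0.5212]  nu=[-1.2369, -0.6116]  x^+=[-1.9683, 3.2920]  P^+=[0.5349 0.0957; 0.0957 0.3380]

K[1,0] = 0.0867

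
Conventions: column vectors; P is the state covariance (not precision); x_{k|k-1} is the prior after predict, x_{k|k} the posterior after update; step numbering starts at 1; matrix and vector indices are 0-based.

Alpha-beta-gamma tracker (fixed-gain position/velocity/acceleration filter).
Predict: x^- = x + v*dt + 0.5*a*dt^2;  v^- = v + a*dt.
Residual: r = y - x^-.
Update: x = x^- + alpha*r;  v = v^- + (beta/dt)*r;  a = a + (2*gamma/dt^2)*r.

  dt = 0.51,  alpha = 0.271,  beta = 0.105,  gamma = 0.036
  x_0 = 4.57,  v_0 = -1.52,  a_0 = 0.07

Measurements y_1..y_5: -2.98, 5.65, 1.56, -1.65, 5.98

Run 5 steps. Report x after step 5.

x_post = -0.1206

step 1: x_pred=3.8039  r=-6.7839  x^+=1.9655  v^+=-2.8810  a^+=-1.8079
step 2: x_pred=0.2610  r=5.3890  x^+=1.7215  v^+=-2.6935  a^+=-0.3161
step 3: x_pred=0.3066  r=1.2534  x^+=0.6463  v^+=-2.5967  a^+=0.0308
step 4: x_pred=-0.6740  r=-0.9760  x^+=-0.9385  v^+=-2.7819  a^+=-0.2394
step 5: x_pred=-2.3884  r=8.3684  x^+=-0.1206  v^+=-1.1811  a^+=2.0772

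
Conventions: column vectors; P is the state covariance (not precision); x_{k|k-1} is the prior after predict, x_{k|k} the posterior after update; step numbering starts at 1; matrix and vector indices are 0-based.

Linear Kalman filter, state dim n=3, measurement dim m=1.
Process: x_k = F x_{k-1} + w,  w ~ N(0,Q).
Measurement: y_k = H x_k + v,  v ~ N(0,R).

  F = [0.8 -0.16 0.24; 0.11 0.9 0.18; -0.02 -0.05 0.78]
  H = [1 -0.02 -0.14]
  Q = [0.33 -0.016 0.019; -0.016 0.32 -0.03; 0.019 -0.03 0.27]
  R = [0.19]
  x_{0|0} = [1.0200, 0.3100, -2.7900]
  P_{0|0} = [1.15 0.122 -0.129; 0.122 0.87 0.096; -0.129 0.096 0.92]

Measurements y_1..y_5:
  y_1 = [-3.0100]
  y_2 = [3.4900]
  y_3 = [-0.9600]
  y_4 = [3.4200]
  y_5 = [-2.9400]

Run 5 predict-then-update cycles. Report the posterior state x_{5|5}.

step 1: x^-=[0.0968, -0.1110, -2.2121]  P^-=[1.0531 0.0813 0.0823; 0.0813 1.1186 0.1105; 0.0823 0.1105 0.8291]  S=[1.2341]  K=[0.8427; 0.0352; -0.0292]  nu=[-3.4187]  x^+=[-2.7840, -0.2315, -2.1124]  P^+=[0.1768 0.0447 0.1126; 0.0447 1.1170 0.1118; 0.1126 0.1118 0.8281]
step 2: x^-=[-2.6972, -0.8948, -1.5804]  P^-=[0.5426 -0.0540 0.2329; -0.0540 1.3033 0.1213; 0.2329 0.1213 0.7645]  S=[0.6858]  K=[0.7453; -0.1415; 0.1800]  nu=[5.9480]  x^+=[1.7360, -1.7366, -0.5095]  P^+=[0.1617 0.0183 0.1409; 0.0183 1.2896 0.1388; 0.1409 0.1388 0.7423]
step 3: x^-=[1.5444, -1.4637, -0.3453]  P^-=[0.5480 -0.0925 0.2333; -0.0925 1.4447 0.1232; 0.2333 0.1232 0.7097]  S=[0.6916]  K=[0.7479; -0.2005; 0.1901]  nu=[-2.5820]  x^+=[-0.3866, -0.9460, -0.8361]  P^+=[0.1612 0.0112 0.1350; 0.0112 1.4169 0.1495; 0.1350 0.1495 0.6847]
step 4: x^-=[-0.3586, -1.0444, -0.5971]  P^-=[0.5464 -0.1174 0.2186; -0.1174 1.5478 0.1165; 0.2186 0.1165 0.6743]  S=[0.6943]  K=[0.7462; -0.2372; 0.1756]  nu=[3.6741]  x^+=[2.3830, -1.9159, 0.0480]  P^+=[0.1598 0.0055 0.1277; 0.0055 1.5088 0.1454; 0.1277 0.1454 0.6529]
step 5: x^-=[2.2245, -1.4536, 0.0855]  P^-=[0.5449 -0.1382 0.2097; -0.1382 1.6184 0.1045; 0.2097 0.1045 0.6558]  S=[0.6958]  K=[0.7449; -0.2661; 0.1664]  nu=[-5.1816]  x^+=[-1.6354, -0.0745, -0.7769]  P^+=[0.1588 -0.0002 0.1234; -0.0002 1.5692 0.1354; 0.1234 0.1354 0.6365]

x_post = [-1.6354, -0.0745, -0.7769]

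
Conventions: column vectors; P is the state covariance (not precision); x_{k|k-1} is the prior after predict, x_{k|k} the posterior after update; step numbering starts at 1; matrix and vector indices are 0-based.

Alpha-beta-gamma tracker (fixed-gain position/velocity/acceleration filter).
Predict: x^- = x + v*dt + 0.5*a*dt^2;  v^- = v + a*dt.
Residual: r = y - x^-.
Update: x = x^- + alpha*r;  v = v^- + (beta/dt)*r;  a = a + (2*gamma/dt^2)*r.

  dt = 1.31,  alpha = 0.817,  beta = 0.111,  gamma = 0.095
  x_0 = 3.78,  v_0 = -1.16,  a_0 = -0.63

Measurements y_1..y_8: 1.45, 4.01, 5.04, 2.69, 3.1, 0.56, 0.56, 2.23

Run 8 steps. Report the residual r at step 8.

resid = -0.3944

step 1: x_pred=1.7198  r=-0.2698  x^+=1.4994  v^+=-2.0082  a^+=-0.6599
step 2: x_pred=-1.6975  r=5.7075  x^+=2.9655  v^+=-2.3890  a^+=-0.0280
step 3: x_pred=-0.1880  r=5.2280  x^+=4.0833  v^+=-1.9826  a^+=0.5509
step 4: x_pred=1.9587  r=0.7313  x^+=2.5562  v^+=-1.1990  a^+=0.6318
step 5: x_pred=1.5276  r=1.5724  x^+=2.8123  v^+=-0.2381  a^+=0.8059
step 6: x_pred=3.1919  r=-2.6319  x^+=1.0416  v^+=0.5947  a^+=0.5145
step 7: x_pred=2.2621  r=-1.7021  x^+=0.8715  v^+=1.1245  a^+=0.3261
step 8: x_pred=2.6244  r=-0.3944  x^+=2.3022  v^+=1.5182  a^+=0.2824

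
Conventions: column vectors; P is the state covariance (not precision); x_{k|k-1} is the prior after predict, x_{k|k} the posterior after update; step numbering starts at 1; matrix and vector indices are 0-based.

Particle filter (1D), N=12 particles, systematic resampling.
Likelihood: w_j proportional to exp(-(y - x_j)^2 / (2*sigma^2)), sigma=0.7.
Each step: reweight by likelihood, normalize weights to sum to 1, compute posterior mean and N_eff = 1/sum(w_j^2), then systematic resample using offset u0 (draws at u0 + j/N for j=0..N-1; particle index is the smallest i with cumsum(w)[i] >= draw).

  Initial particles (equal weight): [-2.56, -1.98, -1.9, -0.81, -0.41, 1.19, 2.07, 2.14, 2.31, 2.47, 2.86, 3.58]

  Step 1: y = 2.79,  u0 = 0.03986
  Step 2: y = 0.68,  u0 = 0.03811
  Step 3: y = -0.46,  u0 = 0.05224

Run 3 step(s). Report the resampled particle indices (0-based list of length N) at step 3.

step 1: w=[0.0000, 0.0000, 0.0000, 0.0000, 0.0000, 0.0162, 0.1301, 0.1435, 0.1746, 0.1990, 0.2198, 0.1168]  mean=2.5373  Neff=5.8891  idx=[6, 6, 7, 7, 8, 8, 9, 9, 10, 10, 10, 11]
step 2: w=[0.1886, 0.1886, 0.1539, 0.1539, 0.0900, 0.0900, 0.0515, 0.0515, 0.0106, 0.0106, 0.0106, 0.0003]  mean=2.2015  Neff=7.1265  idx=[0, 0, 1, 1, 1, 2, 3, 3, 4, 5, 6, 7]
step 3: w=[0.1275, 0.1275, 0.1275, 0.1275, 0.1275, 0.0884, 0.0884, 0.0884, 0.0348, 0.0348, 0.0137, 0.0137]  mean=2.1163  Neff=9.2961  idx=[0, 1, 1, 2, 3, 3, 4, 4, 5, 6, 7, 9]

resampled_idx = [0, 1, 1, 2, 3, 3, 4, 4, 5, 6, 7, 9]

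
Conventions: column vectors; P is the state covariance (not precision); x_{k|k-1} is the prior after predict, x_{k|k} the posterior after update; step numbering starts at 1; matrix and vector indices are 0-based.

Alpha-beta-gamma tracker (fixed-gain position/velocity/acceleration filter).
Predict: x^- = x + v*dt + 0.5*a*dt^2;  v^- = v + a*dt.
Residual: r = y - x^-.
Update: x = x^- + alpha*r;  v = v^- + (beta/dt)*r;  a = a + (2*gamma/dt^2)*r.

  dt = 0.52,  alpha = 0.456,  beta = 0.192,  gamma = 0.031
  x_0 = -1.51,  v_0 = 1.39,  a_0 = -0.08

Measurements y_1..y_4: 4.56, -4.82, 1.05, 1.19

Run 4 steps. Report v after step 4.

step 1: x_pred=-0.7980  r=5.3580  x^+=1.6452  v^+=3.3267  a^+=1.1485
step 2: x_pred=3.5304  r=-8.3504  x^+=-0.2774  v^+=0.8407  a^+=-0.7661
step 3: x_pred=0.0562  r=0.9938  x^+=0.5094  v^+=0.8093  a^+=-0.5383
step 4: x_pred=0.8575  r=0.3325  x^+=1.0091  v^+=0.6522  a^+=-0.4620

v_post = 0.6522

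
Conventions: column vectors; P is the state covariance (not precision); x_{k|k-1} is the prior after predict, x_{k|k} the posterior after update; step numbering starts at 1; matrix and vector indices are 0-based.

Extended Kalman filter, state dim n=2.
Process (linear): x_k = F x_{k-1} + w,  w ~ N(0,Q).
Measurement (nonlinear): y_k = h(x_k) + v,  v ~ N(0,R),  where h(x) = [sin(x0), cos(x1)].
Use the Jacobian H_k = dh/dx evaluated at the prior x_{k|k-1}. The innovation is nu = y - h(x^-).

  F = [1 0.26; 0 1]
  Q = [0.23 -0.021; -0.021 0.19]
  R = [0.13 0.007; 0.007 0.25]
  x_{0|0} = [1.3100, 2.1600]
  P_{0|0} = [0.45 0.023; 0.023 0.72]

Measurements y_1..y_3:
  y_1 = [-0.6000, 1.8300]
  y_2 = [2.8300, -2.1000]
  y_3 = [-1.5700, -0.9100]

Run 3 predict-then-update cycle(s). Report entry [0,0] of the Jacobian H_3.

step 1: x^-=[1.8716, 2.1600]  P^-=[0.7406 0.1892; 0.1892 0.9100]  H_jac=[-0.2963 0.0000; 0.0000 -0.8314]  S=[0.1950 0.0536; 0.0536 0.8790]  K=[-1.0944 -0.1122; -0.0517 -0.8576]  nu=[-1.5551, 2.3857]  x^+=[3.3058, 0.1946]  P^+=[0.4828 0.0430; 0.0430 0.2583]
step 2: x^-=[3.3564, 0.1946]  P^-=[0.7526 0.0891; 0.0891 0.4483]  H_jac=[-0.9770 0.0000; 0.0000 -0.1933]  S=[0.8484 0.0238; 0.0238 0.2668]  K=[-0.8671 0.0129; -0.0937 -0.3165]  nu=[3.0431, -3.0811]  x^+=[0.6781, 0.8847]  P^+=[0.1153 0.0147; 0.0147 0.4127]
step 3: x^-=[0.9081, 0.8847]  P^-=[0.3808 0.1010; 0.1010 0.6027]  H_jac=[0.6152 0.0000; 0.0000 -0.7737]  S=[0.2741 -0.0411; -0.0411 0.6108]  K=[0.8440 -0.0712; 0.1135 -0.7558]  nu=[-2.3584, -1.5436]  x^+=[-0.9723, 1.7838]  P^+=[0.1775 0.0154; 0.0154 0.2432]

H_jac[0,0] = 0.6152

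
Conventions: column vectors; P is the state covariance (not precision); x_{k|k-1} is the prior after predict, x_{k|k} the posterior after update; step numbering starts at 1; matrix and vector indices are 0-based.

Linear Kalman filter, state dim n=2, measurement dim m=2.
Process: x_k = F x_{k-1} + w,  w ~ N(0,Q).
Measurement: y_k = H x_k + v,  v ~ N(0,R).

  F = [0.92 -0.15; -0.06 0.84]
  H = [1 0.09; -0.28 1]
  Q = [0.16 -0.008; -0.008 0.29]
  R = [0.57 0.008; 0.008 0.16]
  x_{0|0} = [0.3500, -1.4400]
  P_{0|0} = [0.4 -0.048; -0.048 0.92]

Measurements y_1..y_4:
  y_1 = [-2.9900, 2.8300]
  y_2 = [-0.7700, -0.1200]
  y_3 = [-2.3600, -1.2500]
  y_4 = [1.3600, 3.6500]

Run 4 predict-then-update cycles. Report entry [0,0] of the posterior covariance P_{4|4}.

step 1: x^-=[0.5380, -1.2306]  P^-=[0.5325 -0.1835; -0.1835 0.9454]  S=[1.0771 -0.2349; -0.2349 1.2500]  K=[0.4390 -0.1836; 0.0861 0.8137]  nu=[-3.4172, 4.2112]  x^+=[-1.7354, 1.9018]  P^+=[0.2449 0.0427; 0.0427 0.1428]
step 2: x^-=[-1.8818, 1.7016]  P^-=[0.3587 -0.0061; -0.0061 0.3874]  S=[0.9308 -0.0636; -0.0636 0.5789]  K=[0.3751 -0.1429; 0.0773 0.6806]  nu=[0.9587, -2.3486]  x^+=[-1.1866, 0.1774]  P^+=[0.2092 0.0387; 0.0387 0.1203]
step 3: x^-=[-1.1183, 0.2202]  P^-=[0.3291 -0.0045; -0.0045 0.3718]  S=[0.9013 -0.0550; -0.0550 0.5601]  K=[0.3563 -0.1375; 0.0733 0.6732]  nu=[-1.2615, -1.7834]  x^+=[-1.3226, -1.0728]  P^+=[0.1987 0.0365; 0.0365 0.1185]
step 4: x^-=[-1.0559, -0.8218]  P^-=[0.3208 -0.0054; -0.0054 0.3707]  S=[0.8928 -0.0537; -0.0537 0.5588]  K=[0.3505 -0.1367; 0.0718 0.6729]  nu=[2.4898, 4.1762]  x^+=[-0.7538, 2.1671]  P^+=[0.1955 0.0357; 0.0357 0.1182]

P_post[0,0] = 0.1955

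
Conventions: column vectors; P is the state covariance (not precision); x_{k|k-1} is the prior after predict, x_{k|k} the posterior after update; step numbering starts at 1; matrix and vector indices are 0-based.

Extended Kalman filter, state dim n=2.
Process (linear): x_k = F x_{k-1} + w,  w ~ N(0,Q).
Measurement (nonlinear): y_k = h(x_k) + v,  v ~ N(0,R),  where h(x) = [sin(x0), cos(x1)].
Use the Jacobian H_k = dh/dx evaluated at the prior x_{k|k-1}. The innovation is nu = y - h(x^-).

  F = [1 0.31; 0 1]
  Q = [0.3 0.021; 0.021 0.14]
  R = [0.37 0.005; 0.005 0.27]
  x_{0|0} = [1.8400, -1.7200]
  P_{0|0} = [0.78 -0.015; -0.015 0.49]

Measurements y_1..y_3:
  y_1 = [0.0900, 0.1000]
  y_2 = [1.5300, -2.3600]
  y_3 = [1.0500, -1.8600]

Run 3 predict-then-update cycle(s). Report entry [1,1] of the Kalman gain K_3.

K[1,1] = 0.3029

step 1: x^-=[1.3068, -1.7200]  P^-=[1.1178 0.1579; 0.1579 0.6300]  H_jac=[0.2609 0.0000; 0.0000 0.9889]  S=[0.4461 0.0457; 0.0457 0.8861]  K=[0.6391 0.1432; 0.0204 0.7020]  nu=[-0.8754, 0.2487]  x^+=[0.7829, -1.5633]  P^+=[0.9090 0.0423; 0.0423 0.1918]
step 2: x^-=[0.2983, -1.5633]  P^-=[1.2537 0.1228; 0.1228 0.3318]  H_jac=[0.9558 0.0000; 0.0000 1.0000]  S=[1.5154 0.1224; 0.1224 0.6018]  K=[0.7872 0.0440; 0.0335 0.5445]  nu=[1.2361, -2.3675]  x^+=[1.1673, -2.8111]  P^+=[0.3050 0.0158; 0.0158 0.1472]
step 3: x^-=[0.2959, -2.8111]  P^-=[0.6289 0.0824; 0.0824 0.2872]  H_jac=[0.9566 0.0000; 0.0000 0.3245]  S=[0.9454 0.0306; 0.0306 0.3002]  K=[0.6355 0.0244; 0.0736 0.3029]  nu=[0.7584, -0.9141]  x^+=[0.7556, -3.0322]  P^+=[0.2459 0.0301; 0.0301 0.2532]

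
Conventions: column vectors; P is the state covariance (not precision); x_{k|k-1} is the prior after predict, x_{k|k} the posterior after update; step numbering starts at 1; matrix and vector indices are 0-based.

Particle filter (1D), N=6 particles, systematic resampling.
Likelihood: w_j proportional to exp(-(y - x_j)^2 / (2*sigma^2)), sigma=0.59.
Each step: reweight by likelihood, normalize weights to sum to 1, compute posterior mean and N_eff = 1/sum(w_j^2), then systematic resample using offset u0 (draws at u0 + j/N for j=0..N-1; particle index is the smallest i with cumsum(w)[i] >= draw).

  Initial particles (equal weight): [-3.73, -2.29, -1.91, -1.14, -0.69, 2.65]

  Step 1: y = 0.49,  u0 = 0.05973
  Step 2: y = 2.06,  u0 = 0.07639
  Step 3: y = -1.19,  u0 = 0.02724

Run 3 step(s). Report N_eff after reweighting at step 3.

N_eff = 6.0000

step 1: w=[0.0000, 0.0001, 0.0016, 0.1386, 0.8520, 0.0077]  mean=-0.7286  Neff=1.3420  idx=[3, 4, 4, 4, 4, 4]
step 2: w=[0.0043, 0.1991, 0.1991, 0.1991, 0.1991, 0.1991]  mean=-0.6919  Neff=5.0424  idx=[1, 2, 3, 3, 4, 5]
step 3: w=[0.1667, 0.1667, 0.1667, 0.1667, 0.1667, 0.1667]  mean=-0.6900  Neff=6.0000  idx=[0, 1, 2, 3, 4, 5]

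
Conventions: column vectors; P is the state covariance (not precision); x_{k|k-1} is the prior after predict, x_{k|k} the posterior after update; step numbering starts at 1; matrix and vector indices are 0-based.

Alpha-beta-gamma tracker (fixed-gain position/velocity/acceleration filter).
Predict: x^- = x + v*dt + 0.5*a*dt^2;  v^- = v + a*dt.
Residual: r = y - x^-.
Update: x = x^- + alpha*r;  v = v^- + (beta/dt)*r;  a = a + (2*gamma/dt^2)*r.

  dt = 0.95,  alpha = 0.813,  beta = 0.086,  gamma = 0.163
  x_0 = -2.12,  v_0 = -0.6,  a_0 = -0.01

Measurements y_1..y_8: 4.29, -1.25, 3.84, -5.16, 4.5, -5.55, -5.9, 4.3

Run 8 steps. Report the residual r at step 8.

resid = 16.5046

step 1: x_pred=-2.6945  r=6.9845  x^+=2.9839  v^+=0.0228  a^+=2.5129
step 2: x_pred=4.1395  r=-5.3895  x^+=-0.2422  v^+=1.9222  a^+=0.5661
step 3: x_pred=1.8394  r=2.0006  x^+=3.4659  v^+=2.6411  a^+=1.2888
step 4: x_pred=6.5565  r=-11.7165  x^+=-2.9690  v^+=2.8048  a^+=-2.9434
step 5: x_pred=-1.6326  r=6.1326  x^+=3.3532  v^+=0.5638  a^+=-0.7282
step 6: x_pred=3.5602  r=-9.1102  x^+=-3.8464  v^+=-0.9527  a^+=-4.0190
step 7: x_pred=-6.5651  r=0.6651  x^+=-6.0244  v^+=-4.7106  a^+=-3.7787
step 8: x_pred=-12.2046  r=16.5046  x^+=1.2136  v^+=-6.8063  a^+=2.1830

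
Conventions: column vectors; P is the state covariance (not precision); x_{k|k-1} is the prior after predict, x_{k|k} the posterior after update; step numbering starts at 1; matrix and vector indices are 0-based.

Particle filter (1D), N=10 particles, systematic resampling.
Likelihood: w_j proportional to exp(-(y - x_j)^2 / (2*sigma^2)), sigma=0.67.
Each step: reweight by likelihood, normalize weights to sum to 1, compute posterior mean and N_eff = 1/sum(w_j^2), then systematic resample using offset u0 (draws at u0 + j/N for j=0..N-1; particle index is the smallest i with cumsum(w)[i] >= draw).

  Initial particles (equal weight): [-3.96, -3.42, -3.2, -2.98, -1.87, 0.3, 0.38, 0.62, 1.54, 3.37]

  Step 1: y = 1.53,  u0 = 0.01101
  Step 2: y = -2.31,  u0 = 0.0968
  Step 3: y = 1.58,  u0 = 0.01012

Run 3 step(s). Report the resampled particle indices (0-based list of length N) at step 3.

resampled_idx = [0, 1, 2, 3, 5, 6, 7, 8, 8, 9]

step 1: w=[0.0000, 0.0000, 0.0000, 0.0000, 0.0000, 0.1010, 0.1249, 0.2166, 0.5449, 0.0125]  mean=1.0935  Neff=2.7044  idx=[5, 6, 6, 7, 7, 8, 8, 8, 8, 8]
step 2: w=[0.3960, 0.2469, 0.2469, 0.0550, 0.0550, 0.0001, 0.0001, 0.0001, 0.0001, 0.0001]  mean=0.3750  Neff=3.5116  idx=[0, 0, 0, 1, 1, 1, 2, 2, 3, 4]
step 3: w=[0.0731, 0.0731, 0.0731, 0.0912, 0.0912, 0.0912, 0.0912, 0.0912, 0.1624, 0.1624]  mean=0.4404  Neff=9.0618  idx=[0, 1, 2, 3, 5, 6, 7, 8, 8, 9]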